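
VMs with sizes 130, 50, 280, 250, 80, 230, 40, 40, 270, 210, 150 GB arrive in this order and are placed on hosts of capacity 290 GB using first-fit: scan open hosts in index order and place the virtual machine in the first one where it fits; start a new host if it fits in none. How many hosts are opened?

  130 → host 1 (new)  [load 130/290]
  50 → host 1  [load 180/290]
  280 → host 2 (new)  [load 280/290]
  250 → host 3 (new)  [load 250/290]
  80 → host 1  [load 260/290]
  230 → host 4 (new)  [load 230/290]
  40 → host 3  [load 290/290]
  40 → host 4  [load 270/290]
  270 → host 5 (new)  [load 270/290]
  210 → host 6 (new)  [load 210/290]
  150 → host 7 (new)  [load 150/290]
7 hosts opened.

7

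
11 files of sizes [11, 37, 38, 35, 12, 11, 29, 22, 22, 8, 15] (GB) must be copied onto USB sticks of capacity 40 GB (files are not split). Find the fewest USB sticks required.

7

Total = 38 + 37 + 35 + 29 + 22 + 22 + 15 + 12 + 11 + 11 + 8 = 240 GB.
Lower bound: ⌈240/40⌉ = 6 USB sticks.
A packing using 7 USB sticks:
  USB stick 1: 38 = 38
  USB stick 2: 37 = 37
  USB stick 3: 35 = 35
  USB stick 4: 29 + 11 = 40
  USB stick 5: 22 + 15 = 37
  USB stick 6: 22 + 12 = 34
  USB stick 7: 11 + 8 = 19
No arrangement into 6 USB sticks stays within capacity, so 7 is optimal.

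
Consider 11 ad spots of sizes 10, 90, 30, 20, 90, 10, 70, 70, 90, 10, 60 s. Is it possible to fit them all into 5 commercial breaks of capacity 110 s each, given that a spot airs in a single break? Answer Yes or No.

Total = 550 s; ⌈550/110⌉ = 5.
6 ad spots each exceed half the capacity and cannot share a break, forcing at least 6 commercial breaks.
At least 6 commercial breaks are required, but only 5 are allowed.

No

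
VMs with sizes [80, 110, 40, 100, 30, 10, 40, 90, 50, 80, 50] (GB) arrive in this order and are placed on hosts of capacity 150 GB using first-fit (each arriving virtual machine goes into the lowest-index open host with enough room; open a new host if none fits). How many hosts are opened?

5

  80 → host 1 (new)  [load 80/150]
  110 → host 2 (new)  [load 110/150]
  40 → host 1  [load 120/150]
  100 → host 3 (new)  [load 100/150]
  30 → host 1  [load 150/150]
  10 → host 2  [load 120/150]
  40 → host 3  [load 140/150]
  90 → host 4 (new)  [load 90/150]
  50 → host 4  [load 140/150]
  80 → host 5 (new)  [load 80/150]
  50 → host 5  [load 130/150]
5 hosts opened.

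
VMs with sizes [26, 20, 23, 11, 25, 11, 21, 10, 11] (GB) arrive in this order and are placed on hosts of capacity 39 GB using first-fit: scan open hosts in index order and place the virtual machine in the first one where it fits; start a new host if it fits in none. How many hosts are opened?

5

  26 → host 1 (new)  [load 26/39]
  20 → host 2 (new)  [load 20/39]
  23 → host 3 (new)  [load 23/39]
  11 → host 1  [load 37/39]
  25 → host 4 (new)  [load 25/39]
  11 → host 2  [load 31/39]
  21 → host 5 (new)  [load 21/39]
  10 → host 3  [load 33/39]
  11 → host 4  [load 36/39]
5 hosts opened.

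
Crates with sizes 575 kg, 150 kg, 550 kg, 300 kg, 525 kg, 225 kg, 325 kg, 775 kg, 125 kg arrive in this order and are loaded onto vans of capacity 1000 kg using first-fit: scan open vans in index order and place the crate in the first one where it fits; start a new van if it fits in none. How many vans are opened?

  575 → van 1 (new)  [load 575/1000]
  150 → van 1  [load 725/1000]
  550 → van 2 (new)  [load 550/1000]
  300 → van 2  [load 850/1000]
  525 → van 3 (new)  [load 525/1000]
  225 → van 1  [load 950/1000]
  325 → van 3  [load 850/1000]
  775 → van 4 (new)  [load 775/1000]
  125 → van 2  [load 975/1000]
4 vans opened.

4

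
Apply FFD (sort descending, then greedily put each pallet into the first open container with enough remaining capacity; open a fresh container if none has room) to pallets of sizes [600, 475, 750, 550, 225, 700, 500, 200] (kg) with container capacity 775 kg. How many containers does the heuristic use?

Sorted descending: 750, 700, 600, 550, 500, 475, 225, 200.
  750 → container 1 (new)  [load 750/775]
  700 → container 2 (new)  [load 700/775]
  600 → container 3 (new)  [load 600/775]
  550 → container 4 (new)  [load 550/775]
  500 → container 5 (new)  [load 500/775]
  475 → container 6 (new)  [load 475/775]
  225 → container 4  [load 775/775]
  200 → container 5  [load 700/775]
6 containers opened.

6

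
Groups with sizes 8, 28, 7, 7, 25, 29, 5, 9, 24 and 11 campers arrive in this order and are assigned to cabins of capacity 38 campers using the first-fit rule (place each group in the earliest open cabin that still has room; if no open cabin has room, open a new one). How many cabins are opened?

  8 → cabin 1 (new)  [load 8/38]
  28 → cabin 1  [load 36/38]
  7 → cabin 2 (new)  [load 7/38]
  7 → cabin 2  [load 14/38]
  25 → cabin 3 (new)  [load 25/38]
  29 → cabin 4 (new)  [load 29/38]
  5 → cabin 2  [load 19/38]
  9 → cabin 2  [load 28/38]
  24 → cabin 5 (new)  [load 24/38]
  11 → cabin 3  [load 36/38]
5 cabins opened.

5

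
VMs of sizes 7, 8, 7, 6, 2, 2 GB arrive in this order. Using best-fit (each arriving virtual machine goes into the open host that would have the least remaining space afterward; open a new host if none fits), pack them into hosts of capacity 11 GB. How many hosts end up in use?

4

  7 → host 1 (new)  [load 7/11]
  8 → host 2 (new)  [load 8/11]
  7 → host 3 (new)  [load 7/11]
  6 → host 4 (new)  [load 6/11]
  2 → host 2  [load 10/11]
  2 → host 1  [load 9/11]
4 hosts opened.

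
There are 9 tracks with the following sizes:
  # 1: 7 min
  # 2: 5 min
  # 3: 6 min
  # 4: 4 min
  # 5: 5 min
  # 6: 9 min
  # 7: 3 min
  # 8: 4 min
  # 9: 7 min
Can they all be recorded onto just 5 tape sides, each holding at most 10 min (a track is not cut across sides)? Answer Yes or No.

No

Total = 50 min; ⌈50/10⌉ = 5.
The bound of 5 does not rule out 5, but exhaustive search shows no assignment into 5 tape sides of capacity 10 min exists — the minimum is 6.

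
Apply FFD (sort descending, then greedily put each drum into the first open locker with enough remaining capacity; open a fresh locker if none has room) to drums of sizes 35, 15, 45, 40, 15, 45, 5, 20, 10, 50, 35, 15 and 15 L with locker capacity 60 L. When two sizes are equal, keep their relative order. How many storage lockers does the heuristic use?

6

Sorted descending: 50, 45, 45, 40, 35, 35, 20, 15, 15, 15, 15, 10, 5.
  50 → locker 1 (new)  [load 50/60]
  45 → locker 2 (new)  [load 45/60]
  45 → locker 3 (new)  [load 45/60]
  40 → locker 4 (new)  [load 40/60]
  35 → locker 5 (new)  [load 35/60]
  35 → locker 6 (new)  [load 35/60]
  20 → locker 4  [load 60/60]
  15 → locker 2  [load 60/60]
  15 → locker 3  [load 60/60]
  15 → locker 5  [load 50/60]
  15 → locker 6  [load 50/60]
  10 → locker 1  [load 60/60]
  5 → locker 5  [load 55/60]
6 storage lockers opened.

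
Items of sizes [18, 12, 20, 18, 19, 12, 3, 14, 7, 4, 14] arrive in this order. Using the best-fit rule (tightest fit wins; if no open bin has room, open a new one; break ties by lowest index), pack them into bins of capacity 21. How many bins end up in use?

8

  18 → bin 1 (new)  [load 18/21]
  12 → bin 2 (new)  [load 12/21]
  20 → bin 3 (new)  [load 20/21]
  18 → bin 4 (new)  [load 18/21]
  19 → bin 5 (new)  [load 19/21]
  12 → bin 6 (new)  [load 12/21]
  3 → bin 1  [load 21/21]
  14 → bin 7 (new)  [load 14/21]
  7 → bin 7  [load 21/21]
  4 → bin 2  [load 16/21]
  14 → bin 8 (new)  [load 14/21]
8 bins opened.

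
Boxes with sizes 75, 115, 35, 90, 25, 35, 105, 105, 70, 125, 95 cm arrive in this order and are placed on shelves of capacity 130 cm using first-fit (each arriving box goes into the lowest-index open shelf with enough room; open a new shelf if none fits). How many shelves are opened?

8

  75 → shelf 1 (new)  [load 75/130]
  115 → shelf 2 (new)  [load 115/130]
  35 → shelf 1  [load 110/130]
  90 → shelf 3 (new)  [load 90/130]
  25 → shelf 3  [load 115/130]
  35 → shelf 4 (new)  [load 35/130]
  105 → shelf 5 (new)  [load 105/130]
  105 → shelf 6 (new)  [load 105/130]
  70 → shelf 4  [load 105/130]
  125 → shelf 7 (new)  [load 125/130]
  95 → shelf 8 (new)  [load 95/130]
8 shelves opened.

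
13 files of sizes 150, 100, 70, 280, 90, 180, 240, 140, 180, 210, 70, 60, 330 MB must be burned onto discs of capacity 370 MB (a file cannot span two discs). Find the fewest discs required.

6

Total = 330 + 280 + 240 + 210 + 180 + 180 + 150 + 140 + 100 + 90 + 70 + 70 + 60 = 2100 MB.
Lower bound: ⌈2100/370⌉ = 6 discs.
A packing using 6 discs:
  disc 1: 330 = 330
  disc 2: 280 + 90 = 370
  disc 3: 240 + 100 = 340
  disc 4: 210 + 150 = 360
  disc 5: 180 + 180 = 360
  disc 6: 140 + 70 + 70 + 60 = 340
This matches the lower bound, so 6 is optimal.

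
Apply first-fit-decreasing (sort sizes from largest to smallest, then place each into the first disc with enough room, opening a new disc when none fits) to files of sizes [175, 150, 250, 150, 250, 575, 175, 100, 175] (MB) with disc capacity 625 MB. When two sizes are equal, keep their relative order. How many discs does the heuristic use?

Sorted descending: 575, 250, 250, 175, 175, 175, 150, 150, 100.
  575 → disc 1 (new)  [load 575/625]
  250 → disc 2 (new)  [load 250/625]
  250 → disc 2  [load 500/625]
  175 → disc 3 (new)  [load 175/625]
  175 → disc 3  [load 350/625]
  175 → disc 3  [load 525/625]
  150 → disc 4 (new)  [load 150/625]
  150 → disc 4  [load 300/625]
  100 → disc 2  [load 600/625]
4 discs opened.

4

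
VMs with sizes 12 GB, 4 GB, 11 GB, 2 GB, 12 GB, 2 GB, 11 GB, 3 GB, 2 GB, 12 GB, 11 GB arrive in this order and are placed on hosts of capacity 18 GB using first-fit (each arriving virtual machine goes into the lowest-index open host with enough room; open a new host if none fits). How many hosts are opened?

6

  12 → host 1 (new)  [load 12/18]
  4 → host 1  [load 16/18]
  11 → host 2 (new)  [load 11/18]
  2 → host 1  [load 18/18]
  12 → host 3 (new)  [load 12/18]
  2 → host 2  [load 13/18]
  11 → host 4 (new)  [load 11/18]
  3 → host 2  [load 16/18]
  2 → host 2  [load 18/18]
  12 → host 5 (new)  [load 12/18]
  11 → host 6 (new)  [load 11/18]
6 hosts opened.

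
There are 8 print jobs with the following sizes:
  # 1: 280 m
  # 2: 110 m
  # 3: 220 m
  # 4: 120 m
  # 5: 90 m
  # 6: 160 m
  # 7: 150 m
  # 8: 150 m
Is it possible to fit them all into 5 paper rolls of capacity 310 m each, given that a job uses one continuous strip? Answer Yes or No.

A valid assignment using 5 paper rolls:
  roll 1: 280 = 280
  roll 2: 220 + 90 = 310
  roll 3: 160 + 150 = 310
  roll 4: 150 + 120 = 270
  roll 5: 110 = 110
Every load is within 310 m, so 5 paper rolls suffice.

Yes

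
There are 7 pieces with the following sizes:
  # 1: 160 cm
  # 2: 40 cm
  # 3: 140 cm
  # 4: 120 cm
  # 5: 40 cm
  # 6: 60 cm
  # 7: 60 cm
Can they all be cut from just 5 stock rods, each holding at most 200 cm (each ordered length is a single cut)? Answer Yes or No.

Yes

A valid assignment using 4 stock rods:
  stock rod 1: 160 + 40 = 200
  stock rod 2: 140 + 60 = 200
  stock rod 3: 120 + 60 = 180
  stock rod 4: 40 = 40
That uses only 4 ≤ 5, so 5 stock rods are enough.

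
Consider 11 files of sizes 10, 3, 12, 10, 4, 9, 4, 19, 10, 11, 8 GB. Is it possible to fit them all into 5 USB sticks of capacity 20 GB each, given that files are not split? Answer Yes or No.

Total = 100 GB; ⌈100/20⌉ = 5.
The bound of 5 does not rule out 5, but exhaustive search shows no assignment into 5 USB sticks of capacity 20 GB exists — the minimum is 6.

No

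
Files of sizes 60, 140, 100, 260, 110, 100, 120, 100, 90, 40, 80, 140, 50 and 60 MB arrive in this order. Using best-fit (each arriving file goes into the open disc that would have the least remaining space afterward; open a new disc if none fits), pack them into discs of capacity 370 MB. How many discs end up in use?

  60 → disc 1 (new)  [load 60/370]
  140 → disc 1  [load 200/370]
  100 → disc 1  [load 300/370]
  260 → disc 2 (new)  [load 260/370]
  110 → disc 2  [load 370/370]
  100 → disc 3 (new)  [load 100/370]
  120 → disc 3  [load 220/370]
  100 → disc 3  [load 320/370]
  90 → disc 4 (new)  [load 90/370]
  40 → disc 3  [load 360/370]
  80 → disc 4  [load 170/370]
  140 → disc 4  [load 310/370]
  50 → disc 4  [load 360/370]
  60 → disc 1  [load 360/370]
4 discs opened.

4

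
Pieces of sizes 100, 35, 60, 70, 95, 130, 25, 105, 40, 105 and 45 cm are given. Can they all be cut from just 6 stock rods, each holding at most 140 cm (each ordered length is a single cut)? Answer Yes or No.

A valid assignment using 6 stock rods:
  stock rod 1: 130 = 130
  stock rod 2: 105 + 35 = 140
  stock rod 3: 105 + 25 = 130
  stock rod 4: 100 + 40 = 140
  stock rod 5: 95 + 45 = 140
  stock rod 6: 70 + 60 = 130
Every load is within 140 cm, so 6 stock rods suffice.

Yes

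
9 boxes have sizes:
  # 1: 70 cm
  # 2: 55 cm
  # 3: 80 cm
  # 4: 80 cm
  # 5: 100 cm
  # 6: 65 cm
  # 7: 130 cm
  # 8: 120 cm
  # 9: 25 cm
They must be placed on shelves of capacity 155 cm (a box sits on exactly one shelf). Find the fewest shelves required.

5

Total = 130 + 120 + 100 + 80 + 80 + 70 + 65 + 55 + 25 = 725 cm.
Lower bound: ⌈725/155⌉ = 5 shelves.
A packing using 5 shelves:
  shelf 1: 130 + 25 = 155
  shelf 2: 120 = 120
  shelf 3: 100 + 55 = 155
  shelf 4: 80 + 70 = 150
  shelf 5: 80 + 65 = 145
This matches the lower bound, so 5 is optimal.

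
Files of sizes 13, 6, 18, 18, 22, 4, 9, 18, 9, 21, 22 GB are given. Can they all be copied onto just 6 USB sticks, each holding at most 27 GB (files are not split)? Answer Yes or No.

No

Total = 160 GB; ⌈160/27⌉ = 6.
The bound of 6 does not rule out 6, but exhaustive search shows no assignment into 6 USB sticks of capacity 27 GB exists — the minimum is 7.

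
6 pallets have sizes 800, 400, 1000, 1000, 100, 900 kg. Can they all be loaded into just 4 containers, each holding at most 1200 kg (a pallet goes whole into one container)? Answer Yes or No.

A valid assignment using 4 containers:
  container 1: 1000 + 100 = 1100
  container 2: 1000 = 1000
  container 3: 900 = 900
  container 4: 800 + 400 = 1200
Every load is within 1200 kg, so 4 containers suffice.

Yes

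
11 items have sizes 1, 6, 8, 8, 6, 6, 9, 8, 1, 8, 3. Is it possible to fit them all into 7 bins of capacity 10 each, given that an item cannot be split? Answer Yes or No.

No

Total = 64; ⌈64/10⌉ = 7.
8 items each exceed half the capacity and cannot share a bin, forcing at least 8 bins.
At least 8 bins are required, but only 7 are allowed.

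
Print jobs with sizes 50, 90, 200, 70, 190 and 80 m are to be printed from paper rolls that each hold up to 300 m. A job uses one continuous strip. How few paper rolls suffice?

Total = 200 + 190 + 90 + 80 + 70 + 50 = 680 m.
Lower bound: ⌈680/300⌉ = 3 paper rolls.
A packing using 3 paper rolls:
  roll 1: 200 + 90 = 290
  roll 2: 190 + 80 = 270
  roll 3: 70 + 50 = 120
This matches the lower bound, so 3 is optimal.

3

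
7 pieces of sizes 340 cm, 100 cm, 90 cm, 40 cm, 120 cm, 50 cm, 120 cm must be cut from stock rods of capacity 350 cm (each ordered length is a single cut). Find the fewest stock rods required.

Total = 340 + 120 + 120 + 100 + 90 + 50 + 40 = 860 cm.
Lower bound: ⌈860/350⌉ = 3 stock rods.
A packing using 3 stock rods:
  stock rod 1: 340 = 340
  stock rod 2: 120 + 120 + 100 = 340
  stock rod 3: 90 + 50 + 40 = 180
This matches the lower bound, so 3 is optimal.

3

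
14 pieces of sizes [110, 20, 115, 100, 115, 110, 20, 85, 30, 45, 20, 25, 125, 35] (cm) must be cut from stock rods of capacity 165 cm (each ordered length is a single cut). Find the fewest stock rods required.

Total = 125 + 115 + 115 + 110 + 110 + 100 + 85 + 45 + 35 + 30 + 25 + 20 + 20 + 20 = 955 cm.
Lower bound: ⌈955/165⌉ = 6 stock rods.
Also, 7 pieces each exceed 165/2 cm, and no two of those can share a stock rod, so at least 7 stock rods are needed.
A packing using 7 stock rods:
  stock rod 1: 125 + 35 = 160
  stock rod 2: 115 + 45 = 160
  stock rod 3: 115 + 30 + 20 = 165
  stock rod 4: 110 + 25 + 20 = 155
  stock rod 5: 110 + 20 = 130
  stock rod 6: 100 = 100
  stock rod 7: 85 = 85
This matches the lower bound, so 7 is optimal.

7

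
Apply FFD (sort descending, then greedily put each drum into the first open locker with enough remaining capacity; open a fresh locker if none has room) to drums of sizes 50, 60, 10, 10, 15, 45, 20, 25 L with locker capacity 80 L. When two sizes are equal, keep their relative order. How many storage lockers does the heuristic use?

Sorted descending: 60, 50, 45, 25, 20, 15, 10, 10.
  60 → locker 1 (new)  [load 60/80]
  50 → locker 2 (new)  [load 50/80]
  45 → locker 3 (new)  [load 45/80]
  25 → locker 2  [load 75/80]
  20 → locker 1  [load 80/80]
  15 → locker 3  [load 60/80]
  10 → locker 3  [load 70/80]
  10 → locker 3  [load 80/80]
3 storage lockers opened.

3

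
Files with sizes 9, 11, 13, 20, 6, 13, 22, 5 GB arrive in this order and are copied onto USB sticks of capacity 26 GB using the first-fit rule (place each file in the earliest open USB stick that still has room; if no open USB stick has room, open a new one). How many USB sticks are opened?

4

  9 → USB stick 1 (new)  [load 9/26]
  11 → USB stick 1  [load 20/26]
  13 → USB stick 2 (new)  [load 13/26]
  20 → USB stick 3 (new)  [load 20/26]
  6 → USB stick 1  [load 26/26]
  13 → USB stick 2  [load 26/26]
  22 → USB stick 4 (new)  [load 22/26]
  5 → USB stick 3  [load 25/26]
4 USB sticks opened.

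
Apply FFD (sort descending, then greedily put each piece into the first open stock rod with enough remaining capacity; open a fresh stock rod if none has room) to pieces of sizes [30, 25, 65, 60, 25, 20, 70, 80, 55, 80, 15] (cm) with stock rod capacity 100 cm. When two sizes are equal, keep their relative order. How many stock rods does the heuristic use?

Sorted descending: 80, 80, 70, 65, 60, 55, 30, 25, 25, 20, 15.
  80 → stock rod 1 (new)  [load 80/100]
  80 → stock rod 2 (new)  [load 80/100]
  70 → stock rod 3 (new)  [load 70/100]
  65 → stock rod 4 (new)  [load 65/100]
  60 → stock rod 5 (new)  [load 60/100]
  55 → stock rod 6 (new)  [load 55/100]
  30 → stock rod 3  [load 100/100]
  25 → stock rod 4  [load 90/100]
  25 → stock rod 5  [load 85/100]
  20 → stock rod 1  [load 100/100]
  15 → stock rod 2  [load 95/100]
6 stock rods opened.

6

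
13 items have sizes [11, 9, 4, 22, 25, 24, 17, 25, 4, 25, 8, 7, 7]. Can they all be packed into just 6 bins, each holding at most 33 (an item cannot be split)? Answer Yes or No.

A valid assignment using 6 bins:
  bin 1: 25 + 8 = 33
  bin 2: 25 + 7 = 32
  bin 3: 25 + 7 = 32
  bin 4: 24 + 9 = 33
  bin 5: 22 + 11 = 33
  bin 6: 17 + 4 + 4 = 25
Every load is within 33, so 6 bins suffice.

Yes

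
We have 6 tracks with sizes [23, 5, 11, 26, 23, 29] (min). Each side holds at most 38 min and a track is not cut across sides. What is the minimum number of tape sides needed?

Total = 29 + 26 + 23 + 23 + 11 + 5 = 117 min.
Lower bound: ⌈117/38⌉ = 4 tape sides.
A packing using 4 tape sides:
  side 1: 29 + 5 = 34
  side 2: 26 + 11 = 37
  side 3: 23 = 23
  side 4: 23 = 23
This matches the lower bound, so 4 is optimal.

4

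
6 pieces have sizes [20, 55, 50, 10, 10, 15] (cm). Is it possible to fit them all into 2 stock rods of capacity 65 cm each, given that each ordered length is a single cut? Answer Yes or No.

Total = 160 cm; ⌈160/65⌉ = 3.
At least 3 stock rods are required, but only 2 are allowed.

No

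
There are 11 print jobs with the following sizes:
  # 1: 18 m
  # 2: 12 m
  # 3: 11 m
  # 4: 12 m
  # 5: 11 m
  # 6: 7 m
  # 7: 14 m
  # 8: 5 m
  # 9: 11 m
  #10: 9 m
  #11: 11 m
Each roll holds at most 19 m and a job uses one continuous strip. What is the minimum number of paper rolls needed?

9

Total = 18 + 14 + 12 + 12 + 11 + 11 + 11 + 11 + 9 + 7 + 5 = 121 m.
Lower bound: ⌈121/19⌉ = 7 paper rolls.
Also, 8 print jobs each exceed 19/2 m, and no two of those can share a roll, so at least 8 paper rolls are needed.
A packing using 9 paper rolls:
  roll 1: 18 = 18
  roll 2: 14 + 5 = 19
  roll 3: 12 + 7 = 19
  roll 4: 12 = 12
  roll 5: 11 = 11
  roll 6: 11 = 11
  roll 7: 11 = 11
  roll 8: 11 = 11
  roll 9: 9 = 9
No arrangement into 8 paper rolls stays within capacity, so 9 is optimal.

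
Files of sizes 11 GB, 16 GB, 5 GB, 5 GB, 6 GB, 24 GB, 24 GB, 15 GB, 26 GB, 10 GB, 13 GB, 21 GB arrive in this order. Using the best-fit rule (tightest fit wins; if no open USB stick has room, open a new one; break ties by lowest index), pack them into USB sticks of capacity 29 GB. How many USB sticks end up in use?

7

  11 → USB stick 1 (new)  [load 11/29]
  16 → USB stick 1  [load 27/29]
  5 → USB stick 2 (new)  [load 5/29]
  5 → USB stick 2  [load 10/29]
  6 → USB stick 2  [load 16/29]
  24 → USB stick 3 (new)  [load 24/29]
  24 → USB stick 4 (new)  [load 24/29]
  15 → USB stick 5 (new)  [load 15/29]
  26 → USB stick 6 (new)  [load 26/29]
  10 → USB stick 2  [load 26/29]
  13 → USB stick 5  [load 28/29]
  21 → USB stick 7 (new)  [load 21/29]
7 USB sticks opened.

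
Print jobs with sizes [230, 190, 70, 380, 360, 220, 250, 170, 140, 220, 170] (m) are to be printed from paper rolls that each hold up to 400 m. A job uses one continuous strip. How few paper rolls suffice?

7

Total = 380 + 360 + 250 + 230 + 220 + 220 + 190 + 170 + 170 + 140 + 70 = 2400 m.
Lower bound: ⌈2400/400⌉ = 6 paper rolls.
A packing using 7 paper rolls:
  roll 1: 380 = 380
  roll 2: 360 = 360
  roll 3: 250 + 140 = 390
  roll 4: 230 + 170 = 400
  roll 5: 220 + 170 = 390
  roll 6: 220 + 70 = 290
  roll 7: 190 = 190
No arrangement into 6 paper rolls stays within capacity, so 7 is optimal.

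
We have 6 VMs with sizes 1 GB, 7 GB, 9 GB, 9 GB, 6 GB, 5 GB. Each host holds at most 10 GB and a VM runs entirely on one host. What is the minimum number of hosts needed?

Total = 9 + 9 + 7 + 6 + 5 + 1 = 37 GB.
Lower bound: ⌈37/10⌉ = 4 hosts.
A packing using 5 hosts:
  host 1: 9 + 1 = 10
  host 2: 9 = 9
  host 3: 7 = 7
  host 4: 6 = 6
  host 5: 5 = 5
No arrangement into 4 hosts stays within capacity, so 5 is optimal.

5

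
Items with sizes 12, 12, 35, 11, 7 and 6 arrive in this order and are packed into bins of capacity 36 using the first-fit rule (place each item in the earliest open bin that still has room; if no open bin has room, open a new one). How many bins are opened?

3

  12 → bin 1 (new)  [load 12/36]
  12 → bin 1  [load 24/36]
  35 → bin 2 (new)  [load 35/36]
  11 → bin 1  [load 35/36]
  7 → bin 3 (new)  [load 7/36]
  6 → bin 3  [load 13/36]
3 bins opened.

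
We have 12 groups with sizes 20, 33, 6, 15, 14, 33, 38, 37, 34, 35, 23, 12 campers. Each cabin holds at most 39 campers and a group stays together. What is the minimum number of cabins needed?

Total = 38 + 37 + 35 + 34 + 33 + 33 + 23 + 20 + 15 + 14 + 12 + 6 = 300 campers.
Lower bound: ⌈300/39⌉ = 8 cabins.
A packing using 9 cabins:
  cabin 1: 38 = 38
  cabin 2: 37 = 37
  cabin 3: 35 = 35
  cabin 4: 34 = 34
  cabin 5: 33 + 6 = 39
  cabin 6: 33 = 33
  cabin 7: 23 + 15 = 38
  cabin 8: 20 + 14 = 34
  cabin 9: 12 = 12
No arrangement into 8 cabins stays within capacity, so 9 is optimal.

9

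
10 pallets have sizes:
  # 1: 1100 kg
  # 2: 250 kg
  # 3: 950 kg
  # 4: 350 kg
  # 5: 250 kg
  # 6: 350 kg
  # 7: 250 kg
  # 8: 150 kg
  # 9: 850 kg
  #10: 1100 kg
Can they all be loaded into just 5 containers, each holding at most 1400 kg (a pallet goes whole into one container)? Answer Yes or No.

Yes

A valid assignment using 5 containers:
  container 1: 1100 + 250 = 1350
  container 2: 1100 + 250 = 1350
  container 3: 950 + 350 = 1300
  container 4: 850 + 350 + 150 = 1350
  container 5: 250 = 250
Every load is within 1400 kg, so 5 containers suffice.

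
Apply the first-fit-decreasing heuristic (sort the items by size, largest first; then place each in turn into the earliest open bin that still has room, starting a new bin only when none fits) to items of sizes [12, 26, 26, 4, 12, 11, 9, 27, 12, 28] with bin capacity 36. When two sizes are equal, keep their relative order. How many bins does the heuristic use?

Sorted descending: 28, 27, 26, 26, 12, 12, 12, 11, 9, 4.
  28 → bin 1 (new)  [load 28/36]
  27 → bin 2 (new)  [load 27/36]
  26 → bin 3 (new)  [load 26/36]
  26 → bin 4 (new)  [load 26/36]
  12 → bin 5 (new)  [load 12/36]
  12 → bin 5  [load 24/36]
  12 → bin 5  [load 36/36]
  11 → bin 6 (new)  [load 11/36]
  9 → bin 2  [load 36/36]
  4 → bin 1  [load 32/36]
6 bins opened.

6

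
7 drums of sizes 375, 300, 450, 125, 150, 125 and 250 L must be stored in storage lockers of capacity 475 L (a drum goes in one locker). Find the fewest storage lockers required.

5

Total = 450 + 375 + 300 + 250 + 150 + 125 + 125 = 1775 L.
Lower bound: ⌈1775/475⌉ = 4 storage lockers.
A packing using 5 storage lockers:
  locker 1: 450 = 450
  locker 2: 375 = 375
  locker 3: 300 + 150 = 450
  locker 4: 250 + 125 = 375
  locker 5: 125 = 125
No arrangement into 4 storage lockers stays within capacity, so 5 is optimal.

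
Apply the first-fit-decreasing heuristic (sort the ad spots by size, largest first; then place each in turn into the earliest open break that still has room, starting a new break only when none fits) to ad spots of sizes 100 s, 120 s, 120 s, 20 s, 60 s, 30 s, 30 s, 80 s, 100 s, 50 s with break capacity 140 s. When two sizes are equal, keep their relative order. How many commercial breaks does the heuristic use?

6

Sorted descending: 120, 120, 100, 100, 80, 60, 50, 30, 30, 20.
  120 → break 1 (new)  [load 120/140]
  120 → break 2 (new)  [load 120/140]
  100 → break 3 (new)  [load 100/140]
  100 → break 4 (new)  [load 100/140]
  80 → break 5 (new)  [load 80/140]
  60 → break 5  [load 140/140]
  50 → break 6 (new)  [load 50/140]
  30 → break 3  [load 130/140]
  30 → break 4  [load 130/140]
  20 → break 1  [load 140/140]
6 commercial breaks opened.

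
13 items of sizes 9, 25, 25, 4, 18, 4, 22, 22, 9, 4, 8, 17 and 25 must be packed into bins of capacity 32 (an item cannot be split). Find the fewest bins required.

Total = 25 + 25 + 25 + 22 + 22 + 18 + 17 + 9 + 9 + 8 + 4 + 4 + 4 = 192.
Lower bound: ⌈192/32⌉ = 6 bins.
Also, 7 items each exceed 16, and no two of those can share a bin, so at least 7 bins are needed.
A packing using 7 bins:
  bin 1: 25 + 4 = 29
  bin 2: 25 + 4 = 29
  bin 3: 25 + 4 = 29
  bin 4: 22 + 9 = 31
  bin 5: 22 + 9 = 31
  bin 6: 18 + 8 = 26
  bin 7: 17 = 17
This matches the lower bound, so 7 is optimal.

7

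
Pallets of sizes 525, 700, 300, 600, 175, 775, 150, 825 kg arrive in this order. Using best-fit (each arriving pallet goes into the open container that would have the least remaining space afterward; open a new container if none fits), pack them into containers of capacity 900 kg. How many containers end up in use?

  525 → container 1 (new)  [load 525/900]
  700 → container 2 (new)  [load 700/900]
  300 → container 1  [load 825/900]
  600 → container 3 (new)  [load 600/900]
  175 → container 2  [load 875/900]
  775 → container 4 (new)  [load 775/900]
  150 → container 3  [load 750/900]
  825 → container 5 (new)  [load 825/900]
5 containers opened.

5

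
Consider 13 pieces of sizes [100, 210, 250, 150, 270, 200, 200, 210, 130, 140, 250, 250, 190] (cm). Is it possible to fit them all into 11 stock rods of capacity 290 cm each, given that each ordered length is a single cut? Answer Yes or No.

Yes

A valid assignment using 11 stock rods:
  stock rod 1: 270 = 270
  stock rod 2: 250 = 250
  stock rod 3: 250 = 250
  stock rod 4: 250 = 250
  stock rod 5: 210 = 210
  stock rod 6: 210 = 210
  stock rod 7: 200 = 200
  stock rod 8: 200 = 200
  stock rod 9: 190 + 100 = 290
  stock rod 10: 150 + 140 = 290
  stock rod 11: 130 = 130
Every load is within 290 cm, so 11 stock rods suffice.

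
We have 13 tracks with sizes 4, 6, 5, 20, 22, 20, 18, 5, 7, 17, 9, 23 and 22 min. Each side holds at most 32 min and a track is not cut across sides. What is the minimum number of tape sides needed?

7

Total = 23 + 22 + 22 + 20 + 20 + 18 + 17 + 9 + 7 + 6 + 5 + 5 + 4 = 178 min.
Lower bound: ⌈178/32⌉ = 6 tape sides.
Also, 7 tracks each exceed 16 min, and no two of those can share a side, so at least 7 tape sides are needed.
A packing using 7 tape sides:
  side 1: 23 + 9 = 32
  side 2: 22 + 7 = 29
  side 3: 22 + 6 + 4 = 32
  side 4: 20 + 5 + 5 = 30
  side 5: 20 = 20
  side 6: 18 = 18
  side 7: 17 = 17
This matches the lower bound, so 7 is optimal.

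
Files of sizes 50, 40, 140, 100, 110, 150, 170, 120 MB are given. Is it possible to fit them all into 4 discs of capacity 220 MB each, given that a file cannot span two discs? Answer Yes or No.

No

Total = 880 MB; ⌈880/220⌉ = 4.
The bound of 4 does not rule out 4, but exhaustive search shows no assignment into 4 discs of capacity 220 MB exists — the minimum is 5.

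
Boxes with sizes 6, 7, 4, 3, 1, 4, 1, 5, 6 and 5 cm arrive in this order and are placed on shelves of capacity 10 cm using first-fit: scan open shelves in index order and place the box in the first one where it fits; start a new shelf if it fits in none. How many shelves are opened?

5

  6 → shelf 1 (new)  [load 6/10]
  7 → shelf 2 (new)  [load 7/10]
  4 → shelf 1  [load 10/10]
  3 → shelf 2  [load 10/10]
  1 → shelf 3 (new)  [load 1/10]
  4 → shelf 3  [load 5/10]
  1 → shelf 3  [load 6/10]
  5 → shelf 4 (new)  [load 5/10]
  6 → shelf 5 (new)  [load 6/10]
  5 → shelf 4  [load 10/10]
5 shelves opened.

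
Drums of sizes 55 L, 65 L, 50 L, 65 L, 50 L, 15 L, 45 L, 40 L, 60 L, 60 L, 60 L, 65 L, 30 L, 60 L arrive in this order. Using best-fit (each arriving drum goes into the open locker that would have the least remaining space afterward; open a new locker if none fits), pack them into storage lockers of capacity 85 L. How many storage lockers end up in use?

  55 → locker 1 (new)  [load 55/85]
  65 → locker 2 (new)  [load 65/85]
  50 → locker 3 (new)  [load 50/85]
  65 → locker 4 (new)  [load 65/85]
  50 → locker 5 (new)  [load 50/85]
  15 → locker 2  [load 80/85]
  45 → locker 6 (new)  [load 45/85]
  40 → locker 6  [load 85/85]
  60 → locker 7 (new)  [load 60/85]
  60 → locker 8 (new)  [load 60/85]
  60 → locker 9 (new)  [load 60/85]
  65 → locker 10 (new)  [load 65/85]
  30 → locker 1  [load 85/85]
  60 → locker 11 (new)  [load 60/85]
11 storage lockers opened.

11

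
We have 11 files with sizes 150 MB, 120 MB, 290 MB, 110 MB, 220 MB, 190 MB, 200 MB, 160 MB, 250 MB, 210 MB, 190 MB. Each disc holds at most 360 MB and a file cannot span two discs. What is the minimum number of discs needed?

Total = 290 + 250 + 220 + 210 + 200 + 190 + 190 + 160 + 150 + 120 + 110 = 2090 MB.
Lower bound: ⌈2090/360⌉ = 6 discs.
Also, 7 files each exceed 180 MB, and no two of those can share a disc, so at least 7 discs are needed.
A packing using 7 discs:
  disc 1: 290 = 290
  disc 2: 250 + 110 = 360
  disc 3: 220 + 120 = 340
  disc 4: 210 + 150 = 360
  disc 5: 200 + 160 = 360
  disc 6: 190 = 190
  disc 7: 190 = 190
This matches the lower bound, so 7 is optimal.

7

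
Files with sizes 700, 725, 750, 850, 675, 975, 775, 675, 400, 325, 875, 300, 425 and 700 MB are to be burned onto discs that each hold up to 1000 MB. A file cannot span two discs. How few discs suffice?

Total = 975 + 875 + 850 + 775 + 750 + 725 + 700 + 700 + 675 + 675 + 425 + 400 + 325 + 300 = 9150 MB.
Lower bound: ⌈9150/1000⌉ = 10 discs.
A packing using 11 discs:
  disc 1: 975 = 975
  disc 2: 875 = 875
  disc 3: 850 = 850
  disc 4: 775 = 775
  disc 5: 750 = 750
  disc 6: 725 = 725
  disc 7: 700 + 300 = 1000
  disc 8: 700 = 700
  disc 9: 675 + 325 = 1000
  disc 10: 675 = 675
  disc 11: 425 + 400 = 825
No arrangement into 10 discs stays within capacity, so 11 is optimal.

11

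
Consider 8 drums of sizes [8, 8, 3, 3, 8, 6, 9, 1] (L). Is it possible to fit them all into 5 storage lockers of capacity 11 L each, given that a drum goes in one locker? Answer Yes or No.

Yes

A valid assignment using 5 storage lockers:
  locker 1: 9 + 1 = 10
  locker 2: 8 + 3 = 11
  locker 3: 8 + 3 = 11
  locker 4: 8 = 8
  locker 5: 6 = 6
Every load is within 11 L, so 5 storage lockers suffice.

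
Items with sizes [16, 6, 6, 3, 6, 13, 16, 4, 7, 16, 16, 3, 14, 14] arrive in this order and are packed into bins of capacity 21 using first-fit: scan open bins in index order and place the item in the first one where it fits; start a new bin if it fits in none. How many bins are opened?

  16 → bin 1 (new)  [load 16/21]
  6 → bin 2 (new)  [load 6/21]
  6 → bin 2  [load 12/21]
  3 → bin 1  [load 19/21]
  6 → bin 2  [load 18/21]
  13 → bin 3 (new)  [load 13/21]
  16 → bin 4 (new)  [load 16/21]
  4 → bin 3  [load 17/21]
  7 → bin 5 (new)  [load 7/21]
  16 → bin 6 (new)  [load 16/21]
  16 → bin 7 (new)  [load 16/21]
  3 → bin 2  [load 21/21]
  14 → bin 5  [load 21/21]
  14 → bin 8 (new)  [load 14/21]
8 bins opened.

8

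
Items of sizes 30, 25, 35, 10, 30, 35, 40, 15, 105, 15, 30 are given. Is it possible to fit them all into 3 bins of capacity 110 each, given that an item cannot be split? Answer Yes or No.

Total = 370; ⌈370/110⌉ = 4.
At least 4 bins are required, but only 3 are allowed.

No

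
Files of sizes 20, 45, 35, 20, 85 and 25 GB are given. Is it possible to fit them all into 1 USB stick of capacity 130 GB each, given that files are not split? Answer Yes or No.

No

Total = 230 GB; ⌈230/130⌉ = 2.
At least 2 USB sticks are required, but only 1 is allowed.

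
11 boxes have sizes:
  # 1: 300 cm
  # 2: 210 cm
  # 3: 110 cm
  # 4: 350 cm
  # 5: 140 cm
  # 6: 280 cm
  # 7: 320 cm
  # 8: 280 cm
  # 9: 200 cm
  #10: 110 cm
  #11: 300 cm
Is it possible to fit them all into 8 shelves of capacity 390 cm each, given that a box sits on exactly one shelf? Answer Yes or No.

A valid assignment using 8 shelves:
  shelf 1: 350 = 350
  shelf 2: 320 = 320
  shelf 3: 300 = 300
  shelf 4: 300 = 300
  shelf 5: 280 + 110 = 390
  shelf 6: 280 + 110 = 390
  shelf 7: 210 + 140 = 350
  shelf 8: 200 = 200
Every load is within 390 cm, so 8 shelves suffice.

Yes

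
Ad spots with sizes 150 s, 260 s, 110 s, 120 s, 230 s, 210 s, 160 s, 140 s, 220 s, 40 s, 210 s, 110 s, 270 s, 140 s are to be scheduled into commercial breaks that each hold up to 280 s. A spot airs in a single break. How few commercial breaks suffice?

10

Total = 270 + 260 + 230 + 220 + 210 + 210 + 160 + 150 + 140 + 140 + 120 + 110 + 110 + 40 = 2370 s.
Lower bound: ⌈2370/280⌉ = 9 commercial breaks.
A packing using 10 commercial breaks:
  break 1: 270 = 270
  break 2: 260 = 260
  break 3: 230 + 40 = 270
  break 4: 220 = 220
  break 5: 210 = 210
  break 6: 210 = 210
  break 7: 160 + 120 = 280
  break 8: 150 + 110 = 260
  break 9: 140 + 140 = 280
  break 10: 110 = 110
No arrangement into 9 commercial breaks stays within capacity, so 10 is optimal.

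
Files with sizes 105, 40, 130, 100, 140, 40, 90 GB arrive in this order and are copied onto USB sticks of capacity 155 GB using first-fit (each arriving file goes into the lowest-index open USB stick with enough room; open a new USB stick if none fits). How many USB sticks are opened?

  105 → USB stick 1 (new)  [load 105/155]
  40 → USB stick 1  [load 145/155]
  130 → USB stick 2 (new)  [load 130/155]
  100 → USB stick 3 (new)  [load 100/155]
  140 → USB stick 4 (new)  [load 140/155]
  40 → USB stick 3  [load 140/155]
  90 → USB stick 5 (new)  [load 90/155]
5 USB sticks opened.

5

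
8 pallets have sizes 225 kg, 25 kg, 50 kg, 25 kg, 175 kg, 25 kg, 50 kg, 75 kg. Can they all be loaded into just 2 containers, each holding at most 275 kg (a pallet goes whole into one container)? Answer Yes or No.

No

Total = 650 kg; ⌈650/275⌉ = 3.
At least 3 containers are required, but only 2 are allowed.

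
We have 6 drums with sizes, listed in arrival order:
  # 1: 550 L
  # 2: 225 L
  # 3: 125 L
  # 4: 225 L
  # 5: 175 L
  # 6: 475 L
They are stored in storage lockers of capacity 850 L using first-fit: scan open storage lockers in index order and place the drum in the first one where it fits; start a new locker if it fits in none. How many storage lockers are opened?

  550 → locker 1 (new)  [load 550/850]
  225 → locker 1  [load 775/850]
  125 → locker 2 (new)  [load 125/850]
  225 → locker 2  [load 350/850]
  175 → locker 2  [load 525/850]
  475 → locker 3 (new)  [load 475/850]
3 storage lockers opened.

3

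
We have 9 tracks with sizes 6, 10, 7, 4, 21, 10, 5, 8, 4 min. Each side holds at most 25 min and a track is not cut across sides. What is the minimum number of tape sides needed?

Total = 21 + 10 + 10 + 8 + 7 + 6 + 5 + 4 + 4 = 75 min.
Lower bound: ⌈75/25⌉ = 3 tape sides.
A packing using 3 tape sides:
  side 1: 21 + 4 = 25
  side 2: 10 + 10 + 5 = 25
  side 3: 8 + 7 + 6 + 4 = 25
This matches the lower bound, so 3 is optimal.

3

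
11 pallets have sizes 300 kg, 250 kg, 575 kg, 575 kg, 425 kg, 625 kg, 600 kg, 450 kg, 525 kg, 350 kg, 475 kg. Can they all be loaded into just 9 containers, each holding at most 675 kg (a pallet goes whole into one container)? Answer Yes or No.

Yes

A valid assignment using 9 containers:
  container 1: 625 = 625
  container 2: 600 = 600
  container 3: 575 = 575
  container 4: 575 = 575
  container 5: 525 = 525
  container 6: 475 = 475
  container 7: 450 = 450
  container 8: 425 + 250 = 675
  container 9: 350 + 300 = 650
Every load is within 675 kg, so 9 containers suffice.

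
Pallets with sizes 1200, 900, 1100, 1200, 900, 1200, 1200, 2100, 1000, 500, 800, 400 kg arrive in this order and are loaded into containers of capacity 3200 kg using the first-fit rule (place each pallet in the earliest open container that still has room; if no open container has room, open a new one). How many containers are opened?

5

  1200 → container 1 (new)  [load 1200/3200]
  900 → container 1  [load 2100/3200]
  1100 → container 1  [load 3200/3200]
  1200 → container 2 (new)  [load 1200/3200]
  900 → container 2  [load 2100/3200]
  1200 → container 3 (new)  [load 1200/3200]
  1200 → container 3  [load 2400/3200]
  2100 → container 4 (new)  [load 2100/3200]
  1000 → container 2  [load 3100/3200]
  500 → container 3  [load 2900/3200]
  800 → container 4  [load 2900/3200]
  400 → container 5 (new)  [load 400/3200]
5 containers opened.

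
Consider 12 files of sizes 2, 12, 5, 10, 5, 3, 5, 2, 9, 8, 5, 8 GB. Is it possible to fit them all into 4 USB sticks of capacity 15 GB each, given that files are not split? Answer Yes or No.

No

Total = 74 GB; ⌈74/15⌉ = 5.
At least 5 USB sticks are required, but only 4 are allowed.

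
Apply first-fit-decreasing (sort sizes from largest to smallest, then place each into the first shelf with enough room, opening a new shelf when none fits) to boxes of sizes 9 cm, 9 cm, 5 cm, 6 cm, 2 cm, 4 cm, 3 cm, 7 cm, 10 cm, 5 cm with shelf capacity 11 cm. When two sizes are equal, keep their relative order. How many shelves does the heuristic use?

6

Sorted descending: 10, 9, 9, 7, 6, 5, 5, 4, 3, 2.
  10 → shelf 1 (new)  [load 10/11]
  9 → shelf 2 (new)  [load 9/11]
  9 → shelf 3 (new)  [load 9/11]
  7 → shelf 4 (new)  [load 7/11]
  6 → shelf 5 (new)  [load 6/11]
  5 → shelf 5  [load 11/11]
  5 → shelf 6 (new)  [load 5/11]
  4 → shelf 4  [load 11/11]
  3 → shelf 6  [load 8/11]
  2 → shelf 2  [load 11/11]
6 shelves opened.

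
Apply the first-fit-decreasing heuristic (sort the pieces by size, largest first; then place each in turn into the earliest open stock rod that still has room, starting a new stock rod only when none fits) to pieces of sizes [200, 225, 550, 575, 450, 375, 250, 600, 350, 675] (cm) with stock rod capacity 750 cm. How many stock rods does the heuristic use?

7

Sorted descending: 675, 600, 575, 550, 450, 375, 350, 250, 225, 200.
  675 → stock rod 1 (new)  [load 675/750]
  600 → stock rod 2 (new)  [load 600/750]
  575 → stock rod 3 (new)  [load 575/750]
  550 → stock rod 4 (new)  [load 550/750]
  450 → stock rod 5 (new)  [load 450/750]
  375 → stock rod 6 (new)  [load 375/750]
  350 → stock rod 6  [load 725/750]
  250 → stock rod 5  [load 700/750]
  225 → stock rod 7 (new)  [load 225/750]
  200 → stock rod 4  [load 750/750]
7 stock rods opened.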